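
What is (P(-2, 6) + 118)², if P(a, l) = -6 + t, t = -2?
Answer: 12100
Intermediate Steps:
P(a, l) = -8 (P(a, l) = -6 - 2 = -8)
(P(-2, 6) + 118)² = (-8 + 118)² = 110² = 12100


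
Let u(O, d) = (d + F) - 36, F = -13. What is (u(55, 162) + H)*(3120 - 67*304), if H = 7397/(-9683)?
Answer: -18744815936/9683 ≈ -1.9358e+6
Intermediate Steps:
H = -7397/9683 (H = 7397*(-1/9683) = -7397/9683 ≈ -0.76392)
u(O, d) = -49 + d (u(O, d) = (d - 13) - 36 = (-13 + d) - 36 = -49 + d)
(u(55, 162) + H)*(3120 - 67*304) = ((-49 + 162) - 7397/9683)*(3120 - 67*304) = (113 - 7397/9683)*(3120 - 20368) = (1086782/9683)*(-17248) = -18744815936/9683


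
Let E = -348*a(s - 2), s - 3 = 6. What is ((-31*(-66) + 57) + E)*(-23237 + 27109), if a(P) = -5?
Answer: 14880096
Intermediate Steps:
s = 9 (s = 3 + 6 = 9)
E = 1740 (E = -348*(-5) = 1740)
((-31*(-66) + 57) + E)*(-23237 + 27109) = ((-31*(-66) + 57) + 1740)*(-23237 + 27109) = ((2046 + 57) + 1740)*3872 = (2103 + 1740)*3872 = 3843*3872 = 14880096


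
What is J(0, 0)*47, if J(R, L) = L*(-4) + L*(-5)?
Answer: 0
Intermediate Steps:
J(R, L) = -9*L (J(R, L) = -4*L - 5*L = -9*L)
J(0, 0)*47 = -9*0*47 = 0*47 = 0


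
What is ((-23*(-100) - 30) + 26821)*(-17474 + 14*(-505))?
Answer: -714009504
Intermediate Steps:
((-23*(-100) - 30) + 26821)*(-17474 + 14*(-505)) = ((2300 - 30) + 26821)*(-17474 - 7070) = (2270 + 26821)*(-24544) = 29091*(-24544) = -714009504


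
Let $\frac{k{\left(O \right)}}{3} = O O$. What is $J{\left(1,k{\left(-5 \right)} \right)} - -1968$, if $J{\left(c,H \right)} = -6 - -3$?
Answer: $1965$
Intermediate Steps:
$k{\left(O \right)} = 3 O^{2}$ ($k{\left(O \right)} = 3 O O = 3 O^{2}$)
$J{\left(c,H \right)} = -3$ ($J{\left(c,H \right)} = -6 + 3 = -3$)
$J{\left(1,k{\left(-5 \right)} \right)} - -1968 = -3 - -1968 = -3 + 1968 = 1965$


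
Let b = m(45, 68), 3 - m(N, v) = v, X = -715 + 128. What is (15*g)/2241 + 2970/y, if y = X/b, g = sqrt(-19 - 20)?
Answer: 193050/587 + 5*I*sqrt(39)/747 ≈ 328.88 + 0.0418*I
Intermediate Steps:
X = -587
m(N, v) = 3 - v
b = -65 (b = 3 - 1*68 = 3 - 68 = -65)
g = I*sqrt(39) (g = sqrt(-39) = I*sqrt(39) ≈ 6.245*I)
y = 587/65 (y = -587/(-65) = -587*(-1/65) = 587/65 ≈ 9.0308)
(15*g)/2241 + 2970/y = (15*(I*sqrt(39)))/2241 + 2970/(587/65) = (15*I*sqrt(39))*(1/2241) + 2970*(65/587) = 5*I*sqrt(39)/747 + 193050/587 = 193050/587 + 5*I*sqrt(39)/747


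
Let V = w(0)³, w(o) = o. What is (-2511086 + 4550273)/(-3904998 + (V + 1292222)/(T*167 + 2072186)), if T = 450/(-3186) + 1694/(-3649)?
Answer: -909683822685247753/1742024120842641160 ≈ -0.52220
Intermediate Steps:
T = -391063/645873 (T = 450*(-1/3186) + 1694*(-1/3649) = -25/177 - 1694/3649 = -391063/645873 ≈ -0.60548)
V = 0 (V = 0³ = 0)
(-2511086 + 4550273)/(-3904998 + (V + 1292222)/(T*167 + 2072186)) = (-2511086 + 4550273)/(-3904998 + (0 + 1292222)/(-391063/645873*167 + 2072186)) = 2039187/(-3904998 + 1292222/(-65307521/645873 + 2072186)) = 2039187/(-3904998 + 1292222/(1338303680857/645873)) = 2039187/(-3904998 + 1292222*(645873/1338303680857)) = 2039187/(-3904998 + 834611299806/1338303680857) = 2039187/(-5226072362527923480/1338303680857) = 2039187*(-1338303680857/5226072362527923480) = -909683822685247753/1742024120842641160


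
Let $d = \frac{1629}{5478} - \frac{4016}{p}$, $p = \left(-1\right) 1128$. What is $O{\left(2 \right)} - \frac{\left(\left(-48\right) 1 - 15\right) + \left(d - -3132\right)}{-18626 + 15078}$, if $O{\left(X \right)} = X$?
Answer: $\frac{2618135105}{913489368} \approx 2.8661$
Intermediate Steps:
$p = -1128$
$d = \frac{993215}{257466}$ ($d = \frac{1629}{5478} - \frac{4016}{-1128} = 1629 \cdot \frac{1}{5478} - - \frac{502}{141} = \frac{543}{1826} + \frac{502}{141} = \frac{993215}{257466} \approx 3.8577$)
$O{\left(2 \right)} - \frac{\left(\left(-48\right) 1 - 15\right) + \left(d - -3132\right)}{-18626 + 15078} = 2 - \frac{\left(\left(-48\right) 1 - 15\right) + \left(\frac{993215}{257466} - -3132\right)}{-18626 + 15078} = 2 - \frac{\left(-48 - 15\right) + \left(\frac{993215}{257466} + 3132\right)}{-3548} = 2 - \left(-63 + \frac{807376727}{257466}\right) \left(- \frac{1}{3548}\right) = 2 - \frac{791156369}{257466} \left(- \frac{1}{3548}\right) = 2 - - \frac{791156369}{913489368} = 2 + \frac{791156369}{913489368} = \frac{2618135105}{913489368}$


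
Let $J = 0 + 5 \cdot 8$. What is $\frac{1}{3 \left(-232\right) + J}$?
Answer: $- \frac{1}{656} \approx -0.0015244$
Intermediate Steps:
$J = 40$ ($J = 0 + 40 = 40$)
$\frac{1}{3 \left(-232\right) + J} = \frac{1}{3 \left(-232\right) + 40} = \frac{1}{-696 + 40} = \frac{1}{-656} = - \frac{1}{656}$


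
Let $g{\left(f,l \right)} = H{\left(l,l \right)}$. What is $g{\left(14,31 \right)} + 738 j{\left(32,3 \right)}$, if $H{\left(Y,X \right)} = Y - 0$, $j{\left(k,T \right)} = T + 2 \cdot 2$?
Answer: $5197$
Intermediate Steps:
$j{\left(k,T \right)} = 4 + T$ ($j{\left(k,T \right)} = T + 4 = 4 + T$)
$H{\left(Y,X \right)} = Y$ ($H{\left(Y,X \right)} = Y + 0 = Y$)
$g{\left(f,l \right)} = l$
$g{\left(14,31 \right)} + 738 j{\left(32,3 \right)} = 31 + 738 \left(4 + 3\right) = 31 + 738 \cdot 7 = 31 + 5166 = 5197$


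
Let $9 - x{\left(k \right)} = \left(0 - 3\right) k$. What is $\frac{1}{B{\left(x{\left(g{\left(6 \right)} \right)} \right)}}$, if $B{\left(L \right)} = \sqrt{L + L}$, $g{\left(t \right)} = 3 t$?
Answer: $\frac{\sqrt{14}}{42} \approx 0.089087$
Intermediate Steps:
$x{\left(k \right)} = 9 + 3 k$ ($x{\left(k \right)} = 9 - \left(0 - 3\right) k = 9 - - 3 k = 9 + 3 k$)
$B{\left(L \right)} = \sqrt{2} \sqrt{L}$ ($B{\left(L \right)} = \sqrt{2 L} = \sqrt{2} \sqrt{L}$)
$\frac{1}{B{\left(x{\left(g{\left(6 \right)} \right)} \right)}} = \frac{1}{\sqrt{2} \sqrt{9 + 3 \cdot 3 \cdot 6}} = \frac{1}{\sqrt{2} \sqrt{9 + 3 \cdot 18}} = \frac{1}{\sqrt{2} \sqrt{9 + 54}} = \frac{1}{\sqrt{2} \sqrt{63}} = \frac{1}{\sqrt{2} \cdot 3 \sqrt{7}} = \frac{1}{3 \sqrt{14}} = \frac{\sqrt{14}}{42}$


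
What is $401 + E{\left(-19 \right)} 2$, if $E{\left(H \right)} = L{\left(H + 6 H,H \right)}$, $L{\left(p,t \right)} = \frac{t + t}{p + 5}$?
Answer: $\frac{12851}{32} \approx 401.59$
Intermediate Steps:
$L{\left(p,t \right)} = \frac{2 t}{5 + p}$
$E{\left(H \right)} = \frac{2 H}{5 + 7 H}$ ($E{\left(H \right)} = \frac{2 H}{5 + \left(H + 6 H\right)} = \frac{2 H}{5 + 7 H}$)
$401 + E{\left(-19 \right)} 2 = 401 + 2 \left(-19\right) \frac{1}{5 + 7 \left(-19\right)} 2 = 401 + 2 \left(-19\right) \frac{1}{5 - 133} \cdot 2 = 401 + 2 \left(-19\right) \frac{1}{-128} \cdot 2 = 401 + 2 \left(-19\right) \left(- \frac{1}{128}\right) 2 = 401 + \frac{19}{64} \cdot 2 = 401 + \frac{19}{32} = \frac{12851}{32}$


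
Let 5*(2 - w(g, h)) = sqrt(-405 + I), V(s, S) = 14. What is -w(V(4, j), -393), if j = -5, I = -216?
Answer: -2 + 3*I*sqrt(69)/5 ≈ -2.0 + 4.984*I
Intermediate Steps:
w(g, h) = 2 - 3*I*sqrt(69)/5 (w(g, h) = 2 - sqrt(-405 - 216)/5 = 2 - 3*I*sqrt(69)/5)
-w(V(4, j), -393) = -(2 - 3*I*sqrt(69)/5) = -2 + 3*I*sqrt(69)/5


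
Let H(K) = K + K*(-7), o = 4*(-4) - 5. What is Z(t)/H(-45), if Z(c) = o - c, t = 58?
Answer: -79/270 ≈ -0.29259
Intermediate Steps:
o = -21 (o = -16 - 5 = -21)
H(K) = -6*K (H(K) = K - 7*K = -6*K)
Z(c) = -21 - c
Z(t)/H(-45) = (-21 - 1*58)/((-6*(-45))) = (-21 - 58)/270 = -79*1/270 = -79/270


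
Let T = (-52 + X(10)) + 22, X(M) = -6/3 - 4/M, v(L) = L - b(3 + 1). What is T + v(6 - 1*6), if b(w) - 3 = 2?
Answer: -187/5 ≈ -37.400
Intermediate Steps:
b(w) = 5 (b(w) = 3 + 2 = 5)
v(L) = -5 + L (v(L) = L - 1*5 = L - 5 = -5 + L)
X(M) = -2 - 4/M (X(M) = -6*⅓ - 4/M = -2 - 4/M)
T = -162/5 (T = (-52 + (-2 - 4/10)) + 22 = (-52 + (-2 - 4*⅒)) + 22 = (-52 + (-2 - ⅖)) + 22 = (-52 - 12/5) + 22 = -272/5 + 22 = -162/5 ≈ -32.400)
T + v(6 - 1*6) = -162/5 + (-5 + (6 - 1*6)) = -162/5 + (-5 + (6 - 6)) = -162/5 + (-5 + 0) = -162/5 - 5 = -187/5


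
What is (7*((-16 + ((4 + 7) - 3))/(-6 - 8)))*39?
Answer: 156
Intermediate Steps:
(7*((-16 + ((4 + 7) - 3))/(-6 - 8)))*39 = (7*((-16 + (11 - 3))/(-14)))*39 = (7*((-16 + 8)*(-1/14)))*39 = (7*(-8*(-1/14)))*39 = (7*(4/7))*39 = 4*39 = 156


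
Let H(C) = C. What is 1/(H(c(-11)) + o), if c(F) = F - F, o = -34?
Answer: -1/34 ≈ -0.029412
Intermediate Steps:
c(F) = 0
1/(H(c(-11)) + o) = 1/(0 - 34) = 1/(-34) = -1/34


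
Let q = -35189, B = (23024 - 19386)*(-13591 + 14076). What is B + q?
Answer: 1729241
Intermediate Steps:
B = 1764430 (B = 3638*485 = 1764430)
B + q = 1764430 - 35189 = 1729241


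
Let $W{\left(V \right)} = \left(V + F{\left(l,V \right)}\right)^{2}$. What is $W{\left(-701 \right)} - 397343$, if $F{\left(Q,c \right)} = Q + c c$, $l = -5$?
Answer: $240781185682$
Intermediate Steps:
$F{\left(Q,c \right)} = Q + c^{2}$
$W{\left(V \right)} = \left(-5 + V + V^{2}\right)^{2}$ ($W{\left(V \right)} = \left(V + \left(-5 + V^{2}\right)\right)^{2} = \left(-5 + V + V^{2}\right)^{2}$)
$W{\left(-701 \right)} - 397343 = \left(-5 - 701 + \left(-701\right)^{2}\right)^{2} - 397343 = \left(-5 - 701 + 491401\right)^{2} - 397343 = 490695^{2} - 397343 = 240781583025 - 397343 = 240781185682$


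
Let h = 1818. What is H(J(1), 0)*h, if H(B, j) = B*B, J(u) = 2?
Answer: 7272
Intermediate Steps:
H(B, j) = B**2
H(J(1), 0)*h = 2**2*1818 = 4*1818 = 7272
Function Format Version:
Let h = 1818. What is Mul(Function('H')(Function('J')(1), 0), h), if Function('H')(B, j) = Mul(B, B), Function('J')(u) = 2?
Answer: 7272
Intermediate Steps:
Function('H')(B, j) = Pow(B, 2)
Mul(Function('H')(Function('J')(1), 0), h) = Mul(Pow(2, 2), 1818) = Mul(4, 1818) = 7272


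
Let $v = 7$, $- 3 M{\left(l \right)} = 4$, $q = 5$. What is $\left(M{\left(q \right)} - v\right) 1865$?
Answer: $- \frac{46625}{3} \approx -15542.0$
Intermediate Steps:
$M{\left(l \right)} = - \frac{4}{3}$ ($M{\left(l \right)} = \left(- \frac{1}{3}\right) 4 = - \frac{4}{3}$)
$\left(M{\left(q \right)} - v\right) 1865 = \left(- \frac{4}{3} - 7\right) 1865 = \left(- \frac{25}{3}\right) 1865 = - \frac{46625}{3}$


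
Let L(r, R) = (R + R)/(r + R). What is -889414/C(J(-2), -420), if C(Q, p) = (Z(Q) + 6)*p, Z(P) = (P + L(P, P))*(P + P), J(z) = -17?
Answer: 444707/115500 ≈ 3.8503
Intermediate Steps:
L(r, R) = 2*R/(R + r) (L(r, R) = (2*R)/(R + r) = 2*R/(R + r))
Z(P) = 2*P*(1 + P) (Z(P) = (P + 2*P/(P + P))*(P + P) = (P + 2*P/((2*P)))*(2*P) = (P + 2*P*(1/(2*P)))*(2*P) = (P + 1)*(2*P) = (1 + P)*(2*P) = 2*P*(1 + P))
C(Q, p) = p*(6 + 2*Q*(1 + Q)) (C(Q, p) = (2*Q*(1 + Q) + 6)*p = (6 + 2*Q*(1 + Q))*p = p*(6 + 2*Q*(1 + Q)))
-889414/C(J(-2), -420) = -889414*(-1/(840*(3 - 17*(1 - 17)))) = -889414*(-1/(840*(3 - 17*(-16)))) = -889414*(-1/(840*(3 + 272))) = -889414/(2*(-420)*275) = -889414/(-231000) = -889414*(-1/231000) = 444707/115500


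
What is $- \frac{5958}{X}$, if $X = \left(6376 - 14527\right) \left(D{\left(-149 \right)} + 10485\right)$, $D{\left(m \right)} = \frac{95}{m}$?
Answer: $\frac{147957}{2122207945} \approx 6.9718 \cdot 10^{-5}$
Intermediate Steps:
$X = - \frac{12733247670}{149}$ ($X = \left(6376 - 14527\right) \left(\frac{95}{-149} + 10485\right) = - 8151 \left(95 \left(- \frac{1}{149}\right) + 10485\right) = - 8151 \left(- \frac{95}{149} + 10485\right) = \left(-8151\right) \frac{1562170}{149} = - \frac{12733247670}{149} \approx -8.5458 \cdot 10^{7}$)
$- \frac{5958}{X} = - \frac{5958}{- \frac{12733247670}{149}} = \left(-5958\right) \left(- \frac{149}{12733247670}\right) = \frac{147957}{2122207945}$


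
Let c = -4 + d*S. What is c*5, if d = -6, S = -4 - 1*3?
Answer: 190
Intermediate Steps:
S = -7 (S = -4 - 3 = -7)
c = 38 (c = -4 - 6*(-7) = -4 + 42 = 38)
c*5 = 38*5 = 190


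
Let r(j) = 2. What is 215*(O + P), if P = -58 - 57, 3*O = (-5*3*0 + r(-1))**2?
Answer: -73315/3 ≈ -24438.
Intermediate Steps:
O = 4/3 (O = (-5*3*0 + 2)**2/3 = (-15*0 + 2)**2/3 = (0 + 2)**2/3 = (1/3)*2**2 = (1/3)*4 = 4/3 ≈ 1.3333)
P = -115
215*(O + P) = 215*(4/3 - 115) = 215*(-341/3) = -73315/3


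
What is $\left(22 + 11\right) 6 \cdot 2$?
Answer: $396$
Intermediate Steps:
$\left(22 + 11\right) 6 \cdot 2 = 33 \cdot 6 \cdot 2 = 198 \cdot 2 = 396$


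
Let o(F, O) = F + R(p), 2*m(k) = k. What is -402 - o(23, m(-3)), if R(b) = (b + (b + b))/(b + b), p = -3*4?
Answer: -853/2 ≈ -426.50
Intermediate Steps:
m(k) = k/2
p = -12
R(b) = 3/2 (R(b) = (b + 2*b)/((2*b)) = (3*b)*(1/(2*b)) = 3/2)
o(F, O) = 3/2 + F (o(F, O) = F + 3/2 = 3/2 + F)
-402 - o(23, m(-3)) = -402 - (3/2 + 23) = -402 - 1*49/2 = -402 - 49/2 = -853/2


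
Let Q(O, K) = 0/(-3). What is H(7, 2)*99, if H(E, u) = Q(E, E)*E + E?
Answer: 693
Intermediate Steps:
Q(O, K) = 0 (Q(O, K) = 0*(-⅓) = 0)
H(E, u) = E (H(E, u) = 0*E + E = 0 + E = E)
H(7, 2)*99 = 7*99 = 693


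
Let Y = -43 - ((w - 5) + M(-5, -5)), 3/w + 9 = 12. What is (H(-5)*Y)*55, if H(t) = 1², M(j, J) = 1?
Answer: -2200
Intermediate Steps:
H(t) = 1
w = 1 (w = 3/(-9 + 12) = 3/3 = 3*(⅓) = 1)
Y = -40 (Y = -43 - ((1 - 5) + 1) = -43 - (-4 + 1) = -43 - 1*(-3) = -43 + 3 = -40)
(H(-5)*Y)*55 = (1*(-40))*55 = -40*55 = -2200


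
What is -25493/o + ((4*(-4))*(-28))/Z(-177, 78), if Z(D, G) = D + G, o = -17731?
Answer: -5419681/1755369 ≈ -3.0875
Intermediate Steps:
-25493/o + ((4*(-4))*(-28))/Z(-177, 78) = -25493/(-17731) + ((4*(-4))*(-28))/(-177 + 78) = -25493*(-1/17731) - 16*(-28)/(-99) = 25493/17731 + 448*(-1/99) = 25493/17731 - 448/99 = -5419681/1755369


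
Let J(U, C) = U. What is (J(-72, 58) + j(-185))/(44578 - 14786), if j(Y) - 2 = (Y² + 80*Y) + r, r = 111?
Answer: 9733/14896 ≈ 0.65340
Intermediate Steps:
j(Y) = 113 + Y² + 80*Y (j(Y) = 2 + ((Y² + 80*Y) + 111) = 2 + (111 + Y² + 80*Y) = 113 + Y² + 80*Y)
(J(-72, 58) + j(-185))/(44578 - 14786) = (-72 + (113 + (-185)² + 80*(-185)))/(44578 - 14786) = (-72 + (113 + 34225 - 14800))/29792 = (-72 + 19538)*(1/29792) = 19466*(1/29792) = 9733/14896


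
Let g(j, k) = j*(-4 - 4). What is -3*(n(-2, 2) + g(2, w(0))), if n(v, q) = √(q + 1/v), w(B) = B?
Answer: 48 - 3*√6/2 ≈ 44.326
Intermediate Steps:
g(j, k) = -8*j (g(j, k) = j*(-8) = -8*j)
-3*(n(-2, 2) + g(2, w(0))) = -3*(√(2 + 1/(-2)) - 8*2) = -3*(√(2 - ½) - 16) = -3*(√(3/2) - 16) = -3*(√6/2 - 16) = -3*(-16 + √6/2) = 48 - 3*√6/2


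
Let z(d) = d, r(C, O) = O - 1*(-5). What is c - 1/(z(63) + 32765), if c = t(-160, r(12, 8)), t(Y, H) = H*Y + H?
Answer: -67855477/32828 ≈ -2067.0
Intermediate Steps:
r(C, O) = 5 + O (r(C, O) = O + 5 = 5 + O)
t(Y, H) = H + H*Y
c = -2067 (c = (5 + 8)*(1 - 160) = 13*(-159) = -2067)
c - 1/(z(63) + 32765) = -2067 - 1/(63 + 32765) = -2067 - 1/32828 = -67855477/32828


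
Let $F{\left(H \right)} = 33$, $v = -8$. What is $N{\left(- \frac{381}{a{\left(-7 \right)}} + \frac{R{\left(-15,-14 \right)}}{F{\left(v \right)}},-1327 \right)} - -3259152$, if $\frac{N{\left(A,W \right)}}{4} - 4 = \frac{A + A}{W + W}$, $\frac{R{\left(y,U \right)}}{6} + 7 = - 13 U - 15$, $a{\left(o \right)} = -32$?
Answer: $\frac{380592587937}{116776} \approx 3.2592 \cdot 10^{6}$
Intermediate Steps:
$R{\left(y,U \right)} = -132 - 78 U$ ($R{\left(y,U \right)} = -42 + 6 \left(- 13 U - 15\right) = -42 + 6 \left(-15 - 13 U\right) = -42 - \left(90 + 78 U\right) = -132 - 78 U$)
$N{\left(A,W \right)} = 16 + \frac{4 A}{W}$ ($N{\left(A,W \right)} = 16 + 4 \frac{A + A}{W + W} = 16 + 4 \frac{2 A}{2 W} = 16 + 4 \cdot 2 A \frac{1}{2 W} = 16 + 4 \frac{A}{W} = 16 + \frac{4 A}{W}$)
$N{\left(- \frac{381}{a{\left(-7 \right)}} + \frac{R{\left(-15,-14 \right)}}{F{\left(v \right)}},-1327 \right)} - -3259152 = \left(16 + \frac{4 \left(- \frac{381}{-32} + \frac{-132 - -1092}{33}\right)}{-1327}\right) - -3259152 = \left(16 + 4 \left(\left(-381\right) \left(- \frac{1}{32}\right) + \left(-132 + 1092\right) \frac{1}{33}\right) \left(- \frac{1}{1327}\right)\right) + 3259152 = \left(16 + 4 \left(\frac{381}{32} + 960 \cdot \frac{1}{33}\right) \left(- \frac{1}{1327}\right)\right) + 3259152 = \left(16 + 4 \left(\frac{381}{32} + \frac{320}{11}\right) \left(- \frac{1}{1327}\right)\right) + 3259152 = \left(16 + 4 \cdot \frac{14431}{352} \left(- \frac{1}{1327}\right)\right) + 3259152 = \left(16 - \frac{14431}{116776}\right) + 3259152 = \frac{1853985}{116776} + 3259152 = \frac{380592587937}{116776}$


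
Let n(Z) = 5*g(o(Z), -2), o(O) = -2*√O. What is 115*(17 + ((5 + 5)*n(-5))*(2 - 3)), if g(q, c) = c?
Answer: 13455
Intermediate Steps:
n(Z) = -10 (n(Z) = 5*(-2) = -10)
115*(17 + ((5 + 5)*n(-5))*(2 - 3)) = 115*(17 + ((5 + 5)*(-10))*(2 - 3)) = 115*(17 + (10*(-10))*(-1)) = 115*(17 - 100*(-1)) = 115*(17 + 100) = 115*117 = 13455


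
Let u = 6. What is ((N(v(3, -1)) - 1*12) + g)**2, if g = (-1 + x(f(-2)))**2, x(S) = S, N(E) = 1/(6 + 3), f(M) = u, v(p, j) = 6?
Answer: 13924/81 ≈ 171.90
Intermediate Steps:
f(M) = 6
N(E) = 1/9
g = 25 (g = (-1 + 6)**2 = 5**2 = 25)
((N(v(3, -1)) - 1*12) + g)**2 = ((1/9 - 1*12) + 25)**2 = ((1/9 - 12) + 25)**2 = (-107/9 + 25)**2 = (118/9)**2 = 13924/81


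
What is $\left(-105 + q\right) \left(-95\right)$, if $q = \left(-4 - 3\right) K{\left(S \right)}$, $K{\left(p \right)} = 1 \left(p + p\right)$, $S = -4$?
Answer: $4655$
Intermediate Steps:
$K{\left(p \right)} = 2 p$ ($K{\left(p \right)} = 1 \cdot 2 p = 2 p$)
$q = 56$ ($q = \left(-4 - 3\right) 2 \left(-4\right) = \left(-7\right) \left(-8\right) = 56$)
$\left(-105 + q\right) \left(-95\right) = \left(-105 + 56\right) \left(-95\right) = \left(-49\right) \left(-95\right) = 4655$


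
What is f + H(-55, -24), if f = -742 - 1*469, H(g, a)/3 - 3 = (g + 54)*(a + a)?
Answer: -1058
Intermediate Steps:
H(g, a) = 9 + 6*a*(54 + g) (H(g, a) = 9 + 3*((g + 54)*(a + a)) = 9 + 3*((54 + g)*(2*a)) = 9 + 3*(2*a*(54 + g)) = 9 + 6*a*(54 + g))
f = -1211 (f = -742 - 469 = -1211)
f + H(-55, -24) = -1211 + (9 + 324*(-24) + 6*(-24)*(-55)) = -1211 + (9 - 7776 + 7920) = -1211 + 153 = -1058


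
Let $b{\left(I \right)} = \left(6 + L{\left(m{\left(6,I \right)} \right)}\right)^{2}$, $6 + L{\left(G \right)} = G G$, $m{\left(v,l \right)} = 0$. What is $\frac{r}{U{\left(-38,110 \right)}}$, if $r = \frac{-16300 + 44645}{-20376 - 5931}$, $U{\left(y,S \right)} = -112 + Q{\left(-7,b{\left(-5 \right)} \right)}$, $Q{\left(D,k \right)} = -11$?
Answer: $\frac{28345}{3235761} \approx 0.0087599$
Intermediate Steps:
$L{\left(G \right)} = -6 + G^{2}$ ($L{\left(G \right)} = -6 + G G = -6 + G^{2}$)
$b{\left(I \right)} = 0$ ($b{\left(I \right)} = \left(6 - \left(6 - 0^{2}\right)\right)^{2} = \left(6 + \left(-6 + 0\right)\right)^{2} = \left(6 - 6\right)^{2} = 0^{2} = 0$)
$U{\left(y,S \right)} = -123$ ($U{\left(y,S \right)} = -112 - 11 = -123$)
$r = - \frac{28345}{26307}$ ($r = \frac{28345}{-26307} = 28345 \left(- \frac{1}{26307}\right) = - \frac{28345}{26307} \approx -1.0775$)
$\frac{r}{U{\left(-38,110 \right)}} = - \frac{28345}{26307 \left(-123\right)} = \left(- \frac{28345}{26307}\right) \left(- \frac{1}{123}\right) = \frac{28345}{3235761}$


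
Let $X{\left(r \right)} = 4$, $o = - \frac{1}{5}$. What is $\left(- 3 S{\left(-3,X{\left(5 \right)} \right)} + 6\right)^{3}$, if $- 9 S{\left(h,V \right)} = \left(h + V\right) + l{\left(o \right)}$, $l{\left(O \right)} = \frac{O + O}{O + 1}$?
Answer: $\frac{50653}{216} \approx 234.5$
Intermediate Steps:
$o = - \frac{1}{5}$ ($o = \left(-1\right) \frac{1}{5} = - \frac{1}{5} \approx -0.2$)
$l{\left(O \right)} = \frac{2 O}{1 + O}$
$S{\left(h,V \right)} = \frac{1}{18} - \frac{V}{9} - \frac{h}{9}$ ($S{\left(h,V \right)} = - \frac{\left(h + V\right) + 2 \left(- \frac{1}{5}\right) \frac{1}{1 - \frac{1}{5}}}{9} = - \frac{\left(V + h\right) + 2 \left(- \frac{1}{5}\right) \frac{1}{\frac{4}{5}}}{9} = - \frac{\left(V + h\right) + 2 \left(- \frac{1}{5}\right) \frac{5}{4}}{9} = - \frac{\left(V + h\right) - \frac{1}{2}}{9} = - \frac{- \frac{1}{2} + V + h}{9} = \frac{1}{18} - \frac{V}{9} - \frac{h}{9}$)
$\left(- 3 S{\left(-3,X{\left(5 \right)} \right)} + 6\right)^{3} = \left(- 3 \left(\frac{1}{18} - \frac{4}{9} - - \frac{1}{3}\right) + 6\right)^{3} = \left(- 3 \left(\frac{1}{18} - \frac{4}{9} + \frac{1}{3}\right) + 6\right)^{3} = \left(\left(-3\right) \left(- \frac{1}{18}\right) + 6\right)^{3} = \left(\frac{1}{6} + 6\right)^{3} = \left(\frac{37}{6}\right)^{3} = \frac{50653}{216}$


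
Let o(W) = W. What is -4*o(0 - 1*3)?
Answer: 12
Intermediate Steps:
-4*o(0 - 1*3) = -4*(0 - 1*3) = -4*(0 - 3) = -4*(-3) = 12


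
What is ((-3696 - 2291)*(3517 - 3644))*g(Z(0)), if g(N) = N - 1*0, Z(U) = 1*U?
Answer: 0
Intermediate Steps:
Z(U) = U
g(N) = N (g(N) = N + 0 = N)
((-3696 - 2291)*(3517 - 3644))*g(Z(0)) = ((-3696 - 2291)*(3517 - 3644))*0 = -5987*(-127)*0 = 760349*0 = 0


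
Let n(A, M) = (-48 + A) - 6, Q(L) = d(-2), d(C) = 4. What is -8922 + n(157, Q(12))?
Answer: -8819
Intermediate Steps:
Q(L) = 4
n(A, M) = -54 + A
-8922 + n(157, Q(12)) = -8922 + (-54 + 157) = -8922 + 103 = -8819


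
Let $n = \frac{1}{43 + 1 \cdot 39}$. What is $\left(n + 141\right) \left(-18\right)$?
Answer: $- \frac{104067}{41} \approx -2538.2$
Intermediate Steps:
$n = \frac{1}{82}$ ($n = \frac{1}{43 + 39} = \frac{1}{82} \approx 0.012195$)
$\left(n + 141\right) \left(-18\right) = \left(\frac{1}{82} + 141\right) \left(-18\right) = \frac{11563}{82} \left(-18\right) = - \frac{104067}{41}$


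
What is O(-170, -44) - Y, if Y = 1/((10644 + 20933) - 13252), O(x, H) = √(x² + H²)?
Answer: -1/18325 + 2*√7709 ≈ 175.60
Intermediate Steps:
O(x, H) = √(H² + x²)
Y = 1/18325 (Y = 1/(31577 - 13252) = 1/18325 ≈ 5.4570e-5)
O(-170, -44) - Y = √((-44)² + (-170)²) - 1*1/18325 = √(1936 + 28900) - 1/18325 = √30836 - 1/18325 = 2*√7709 - 1/18325 = -1/18325 + 2*√7709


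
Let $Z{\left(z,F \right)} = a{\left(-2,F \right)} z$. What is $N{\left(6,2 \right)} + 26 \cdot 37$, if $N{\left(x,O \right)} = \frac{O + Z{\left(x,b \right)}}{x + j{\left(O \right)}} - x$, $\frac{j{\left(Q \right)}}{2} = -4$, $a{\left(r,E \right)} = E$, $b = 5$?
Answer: $940$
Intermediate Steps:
$Z{\left(z,F \right)} = F z$
$j{\left(Q \right)} = -8$ ($j{\left(Q \right)} = 2 \left(-4\right) = -8$)
$N{\left(x,O \right)} = - x + \frac{O + 5 x}{-8 + x}$ ($N{\left(x,O \right)} = \frac{O + 5 x}{x - 8} - x = \frac{O + 5 x}{-8 + x} - x = - x + \frac{O + 5 x}{-8 + x}$)
$N{\left(6,2 \right)} + 26 \cdot 37 = \frac{2 - 6^{2} + 13 \cdot 6}{-8 + 6} + 26 \cdot 37 = \frac{2 - 36 + 78}{-2} + 962 = - \frac{2 - 36 + 78}{2} + 962 = \left(- \frac{1}{2}\right) 44 + 962 = -22 + 962 = 940$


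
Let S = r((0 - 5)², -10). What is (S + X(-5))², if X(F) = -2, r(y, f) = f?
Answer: 144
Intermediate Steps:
S = -10
(S + X(-5))² = (-10 - 2)² = (-12)² = 144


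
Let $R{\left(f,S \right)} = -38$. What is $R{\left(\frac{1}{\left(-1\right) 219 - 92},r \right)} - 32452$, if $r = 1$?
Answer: $-32490$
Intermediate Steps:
$R{\left(\frac{1}{\left(-1\right) 219 - 92},r \right)} - 32452 = -38 - 32452 = -32490$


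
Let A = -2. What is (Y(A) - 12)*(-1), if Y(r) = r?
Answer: 14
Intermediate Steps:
(Y(A) - 12)*(-1) = (-2 - 12)*(-1) = -14*(-1) = 14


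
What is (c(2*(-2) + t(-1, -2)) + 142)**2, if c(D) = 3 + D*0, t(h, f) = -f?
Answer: 21025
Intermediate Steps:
c(D) = 3 (c(D) = 3 + 0 = 3)
(c(2*(-2) + t(-1, -2)) + 142)**2 = (3 + 142)**2 = 145**2 = 21025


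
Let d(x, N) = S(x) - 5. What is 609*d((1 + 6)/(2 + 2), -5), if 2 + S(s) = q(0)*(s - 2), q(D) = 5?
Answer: -20097/4 ≈ -5024.3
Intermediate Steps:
S(s) = -12 + 5*s (S(s) = -2 + 5*(s - 2) = -2 + 5*(-2 + s) = -2 + (-10 + 5*s) = -12 + 5*s)
d(x, N) = -17 + 5*x (d(x, N) = (-12 + 5*x) - 5 = -17 + 5*x)
609*d((1 + 6)/(2 + 2), -5) = 609*(-17 + 5*((1 + 6)/(2 + 2))) = 609*(-17 + 5*(7/4)) = 609*(-17 + 35/4) = 609*(-33/4) = -20097/4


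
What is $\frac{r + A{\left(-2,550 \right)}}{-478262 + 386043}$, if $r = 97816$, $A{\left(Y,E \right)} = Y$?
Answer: $- \frac{97814}{92219} \approx -1.0607$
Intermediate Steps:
$\frac{r + A{\left(-2,550 \right)}}{-478262 + 386043} = \frac{97816 - 2}{-478262 + 386043} = \frac{97814}{-92219} = 97814 \left(- \frac{1}{92219}\right) = - \frac{97814}{92219}$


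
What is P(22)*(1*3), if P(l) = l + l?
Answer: 132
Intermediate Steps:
P(l) = 2*l
P(22)*(1*3) = (2*22)*(1*3) = 44*3 = 132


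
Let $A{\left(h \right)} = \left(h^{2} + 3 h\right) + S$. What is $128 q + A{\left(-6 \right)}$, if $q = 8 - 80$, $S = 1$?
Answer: $-9197$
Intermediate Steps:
$q = -72$ ($q = 8 - 80 = -72$)
$A{\left(h \right)} = 1 + h^{2} + 3 h$ ($A{\left(h \right)} = \left(h^{2} + 3 h\right) + 1 = 1 + h^{2} + 3 h$)
$128 q + A{\left(-6 \right)} = 128 \left(-72\right) + \left(1 + \left(-6\right)^{2} + 3 \left(-6\right)\right) = -9216 + \left(1 + 36 - 18\right) = -9216 + 19 = -9197$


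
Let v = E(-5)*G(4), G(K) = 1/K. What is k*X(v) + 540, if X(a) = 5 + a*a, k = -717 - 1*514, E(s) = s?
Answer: -120615/16 ≈ -7538.4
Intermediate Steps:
v = -5/4 ≈ -1.2500
k = -1231 (k = -717 - 514 = -1231)
X(a) = 5 + a²
k*X(v) + 540 = -1231*(5 + (-5/4)²) + 540 = -1231*(5 + 25/16) + 540 = -1231*105/16 + 540 = -129255/16 + 540 = -120615/16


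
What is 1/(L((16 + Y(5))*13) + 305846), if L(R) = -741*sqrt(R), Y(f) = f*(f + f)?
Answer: 152923/46535332109 + 741*sqrt(858)/93070664218 ≈ 3.5194e-6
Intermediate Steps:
Y(f) = 2*f**2 (Y(f) = f*(2*f) = 2*f**2)
1/(L((16 + Y(5))*13) + 305846) = 1/(-741*sqrt(13)*sqrt(16 + 2*5**2) + 305846) = 1/(-741*sqrt(13)*sqrt(16 + 2*25) + 305846) = 1/(-741*sqrt(13)*sqrt(16 + 50) + 305846) = 1/(-741*sqrt(858) + 305846) = 1/(305846 - 741*sqrt(858))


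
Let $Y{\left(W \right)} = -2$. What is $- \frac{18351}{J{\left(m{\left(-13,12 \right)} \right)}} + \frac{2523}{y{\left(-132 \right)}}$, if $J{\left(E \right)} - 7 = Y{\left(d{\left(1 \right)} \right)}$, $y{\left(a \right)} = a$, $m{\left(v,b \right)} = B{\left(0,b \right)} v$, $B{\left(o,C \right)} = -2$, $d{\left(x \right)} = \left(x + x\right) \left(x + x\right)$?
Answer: $- \frac{811649}{220} \approx -3689.3$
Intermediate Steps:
$d{\left(x \right)} = 4 x^{2}$ ($d{\left(x \right)} = 2 x 2 x = 4 x^{2}$)
$m{\left(v,b \right)} = - 2 v$
$J{\left(E \right)} = 5$ ($J{\left(E \right)} = 7 - 2 = 5$)
$- \frac{18351}{J{\left(m{\left(-13,12 \right)} \right)}} + \frac{2523}{y{\left(-132 \right)}} = - \frac{18351}{5} + \frac{2523}{-132} = \left(-18351\right) \frac{1}{5} + 2523 \left(- \frac{1}{132}\right) = - \frac{18351}{5} - \frac{841}{44} = - \frac{811649}{220}$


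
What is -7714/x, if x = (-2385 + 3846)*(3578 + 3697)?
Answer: -7714/10628775 ≈ -0.00072577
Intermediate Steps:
x = 10628775 (x = 1461*7275 = 10628775)
-7714/x = -7714/10628775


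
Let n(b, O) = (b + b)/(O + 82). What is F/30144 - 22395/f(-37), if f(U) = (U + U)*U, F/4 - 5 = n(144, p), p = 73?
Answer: -13078120553/1599101520 ≈ -8.1784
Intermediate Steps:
n(b, O) = 2*b/(82 + O) (n(b, O) = (2*b)/(82 + O) = 2*b/(82 + O))
F = 4252/155 (F = 20 + 4*(2*144/(82 + 73)) = 20 + 4*(2*144/155) = 20 + 4*(2*144*(1/155)) = 20 + 4*(288/155) = 20 + 1152/155 = 4252/155 ≈ 27.432)
f(U) = 2*U² (f(U) = (2*U)*U = 2*U²)
F/30144 - 22395/f(-37) = (4252/155)/30144 - 22395/(2*(-37)²) = (4252/155)*(1/30144) - 22395/(2*1369) = 1063/1168080 - 22395/2738 = -13078120553/1599101520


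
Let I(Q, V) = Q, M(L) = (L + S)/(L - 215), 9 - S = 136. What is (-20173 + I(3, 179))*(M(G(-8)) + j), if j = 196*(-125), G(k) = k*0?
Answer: 21248582682/43 ≈ 4.9415e+8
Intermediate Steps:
G(k) = 0
j = -24500
S = -127 (S = 9 - 1*136 = 9 - 136 = -127)
M(L) = (-127 + L)/(-215 + L) (M(L) = (L - 127)/(L - 215) = (-127 + L)/(-215 + L))
(-20173 + I(3, 179))*(M(G(-8)) + j) = (-20173 + 3)*((-127 + 0)/(-215 + 0) - 24500) = -20170*(-127/(-215) - 24500) = -20170*(-1/215*(-127) - 24500) = -20170*(127/215 - 24500) = -20170*(-5267373/215) = 21248582682/43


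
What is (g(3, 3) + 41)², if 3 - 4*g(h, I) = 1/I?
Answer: 15625/9 ≈ 1736.1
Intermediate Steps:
g(h, I) = ¾ - 1/(4*I)
(g(3, 3) + 41)² = ((¼)*(-1 + 3*3)/3 + 41)² = ((¼)*(⅓)*(-1 + 9) + 41)² = ((¼)*(⅓)*8 + 41)² = (⅔ + 41)² = (125/3)² = 15625/9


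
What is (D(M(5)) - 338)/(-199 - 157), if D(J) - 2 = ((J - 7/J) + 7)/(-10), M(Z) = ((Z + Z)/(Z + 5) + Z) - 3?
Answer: 10103/10680 ≈ 0.94597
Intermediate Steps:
M(Z) = -3 + Z + 2*Z/(5 + Z) (M(Z) = ((2*Z)/(5 + Z) + Z) - 3 = (2*Z/(5 + Z) + Z) - 3 = (Z + 2*Z/(5 + Z)) - 3 = -3 + Z + 2*Z/(5 + Z))
D(J) = 13/10 - J/10 + 7/(10*J) (D(J) = 2 + ((J - 7/J) + 7)/(-10) = 2 + (7 + J - 7/J)*(-⅒) = 2 + (-7/10 - J/10 + 7/(10*J)) = 13/10 - J/10 + 7/(10*J))
(D(M(5)) - 338)/(-199 - 157) = ((7 - (-15 + 5² + 4*5)/(5 + 5)*(-13 + (-15 + 5² + 4*5)/(5 + 5)))/(10*(((-15 + 5² + 4*5)/(5 + 5)))) - 338)/(-199 - 157) = ((7 - (-15 + 25 + 20)/10*(-13 + (-15 + 25 + 20)/10))/(10*(((-15 + 25 + 20)/10))) - 338)/(-356) = ((7 - (⅒)*30*(-13 + (⅒)*30))/(10*(((⅒)*30))) - 338)*(-1/356) = ((⅒)*(7 - 1*3*(-13 + 3))/3 - 338)*(-1/356) = ((⅒)*(⅓)*(7 - 1*3*(-10)) - 338)*(-1/356) = ((⅒)*(⅓)*(7 + 30) - 338)*(-1/356) = ((⅒)*(⅓)*37 - 338)*(-1/356) = (37/30 - 338)*(-1/356) = -10103/30*(-1/356) = 10103/10680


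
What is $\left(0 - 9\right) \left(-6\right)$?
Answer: $54$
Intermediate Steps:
$\left(0 - 9\right) \left(-6\right) = \left(-9\right) \left(-6\right) = 54$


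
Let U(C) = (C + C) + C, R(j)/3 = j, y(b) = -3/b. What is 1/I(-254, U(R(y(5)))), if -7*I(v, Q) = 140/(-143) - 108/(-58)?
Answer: -29029/3662 ≈ -7.9271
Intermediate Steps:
R(j) = 3*j
U(C) = 3*C (U(C) = 2*C + C = 3*C)
I(v, Q) = -3662/29029 (I(v, Q) = -(140/(-143) - 108/(-58))/7 = -(140*(-1/143) - 108*(-1/58))/7 = -(-140/143 + 54/29)/7 = -⅐*3662/4147 = -3662/29029)
1/I(-254, U(R(y(5)))) = 1/(-3662/29029) = -29029/3662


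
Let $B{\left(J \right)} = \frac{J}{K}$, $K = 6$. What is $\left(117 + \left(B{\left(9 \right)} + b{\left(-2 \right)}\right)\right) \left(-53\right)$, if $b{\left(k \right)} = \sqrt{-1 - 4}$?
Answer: $- \frac{12561}{2} - 53 i \sqrt{5} \approx -6280.5 - 118.51 i$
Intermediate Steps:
$b{\left(k \right)} = i \sqrt{5}$ ($b{\left(k \right)} = \sqrt{-5} = i \sqrt{5}$)
$B{\left(J \right)} = \frac{J}{6}$
$\left(117 + \left(B{\left(9 \right)} + b{\left(-2 \right)}\right)\right) \left(-53\right) = \left(117 + \left(\frac{1}{6} \cdot 9 + i \sqrt{5}\right)\right) \left(-53\right) = \left(117 + \left(\frac{3}{2} + i \sqrt{5}\right)\right) \left(-53\right) = \left(\frac{237}{2} + i \sqrt{5}\right) \left(-53\right) = - \frac{12561}{2} - 53 i \sqrt{5}$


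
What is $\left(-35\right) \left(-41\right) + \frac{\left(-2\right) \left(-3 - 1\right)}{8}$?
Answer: $1436$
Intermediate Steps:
$\left(-35\right) \left(-41\right) + \frac{\left(-2\right) \left(-3 - 1\right)}{8} = 1435 + \frac{\left(-2\right) \left(-4\right)}{8} = 1435 + \frac{1}{8} \cdot 8 = 1435 + 1 = 1436$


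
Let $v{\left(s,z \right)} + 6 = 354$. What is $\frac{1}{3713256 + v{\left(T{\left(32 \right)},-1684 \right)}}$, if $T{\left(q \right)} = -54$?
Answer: $\frac{1}{3713604} \approx 2.6928 \cdot 10^{-7}$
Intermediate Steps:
$v{\left(s,z \right)} = 348$ ($v{\left(s,z \right)} = -6 + 354 = 348$)
$\frac{1}{3713256 + v{\left(T{\left(32 \right)},-1684 \right)}} = \frac{1}{3713256 + 348} = \frac{1}{3713604}$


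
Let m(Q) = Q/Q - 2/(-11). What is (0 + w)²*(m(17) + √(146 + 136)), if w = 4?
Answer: 208/11 + 16*√282 ≈ 287.59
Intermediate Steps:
m(Q) = 13/11 (m(Q) = 1 - 2*(-1/11) = 1 + 2/11 = 13/11)
(0 + w)²*(m(17) + √(146 + 136)) = (0 + 4)²*(13/11 + √(146 + 136)) = 4²*(13/11 + √282) = 16*(13/11 + √282) = 208/11 + 16*√282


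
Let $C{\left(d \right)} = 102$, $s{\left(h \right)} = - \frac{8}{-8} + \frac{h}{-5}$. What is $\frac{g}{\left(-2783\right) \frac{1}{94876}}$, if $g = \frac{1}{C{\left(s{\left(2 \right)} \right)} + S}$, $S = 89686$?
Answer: $- \frac{23719}{62470001} \approx -0.00037969$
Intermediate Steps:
$s{\left(h \right)} = 1 - \frac{h}{5}$ ($s{\left(h \right)} = \left(-8\right) \left(- \frac{1}{8}\right) + h \left(- \frac{1}{5}\right) = 1 - \frac{h}{5}$)
$g = \frac{1}{89788}$ ($g = \frac{1}{102 + 89686} = \frac{1}{89788} \approx 1.1137 \cdot 10^{-5}$)
$\frac{g}{\left(-2783\right) \frac{1}{94876}} = \frac{1}{89788 \left(- \frac{2783}{94876}\right)} = \frac{1}{89788} \left(- \frac{94876}{2783}\right) = - \frac{23719}{62470001}$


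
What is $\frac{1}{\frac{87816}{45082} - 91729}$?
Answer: $- \frac{22541}{2067619481} \approx -1.0902 \cdot 10^{-5}$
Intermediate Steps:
$\frac{1}{\frac{87816}{45082} - 91729} = \frac{1}{87816 \cdot \frac{1}{45082} - 91729} = \frac{1}{\frac{43908}{22541} - 91729} = \frac{1}{- \frac{2067619481}{22541}} = - \frac{22541}{2067619481}$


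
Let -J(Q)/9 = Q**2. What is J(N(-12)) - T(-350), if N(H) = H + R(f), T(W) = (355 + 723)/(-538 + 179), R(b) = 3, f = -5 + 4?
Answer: -260633/359 ≈ -726.00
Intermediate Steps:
f = -1
T(W) = -1078/359 (T(W) = 1078/(-359) = 1078*(-1/359) = -1078/359)
N(H) = 3 + H (N(H) = H + 3 = 3 + H)
J(Q) = -9*Q**2
J(N(-12)) - T(-350) = -9*(3 - 12)**2 - 1*(-1078/359) = -9*(-9)**2 + 1078/359 = -9*81 + 1078/359 = -729 + 1078/359 = -260633/359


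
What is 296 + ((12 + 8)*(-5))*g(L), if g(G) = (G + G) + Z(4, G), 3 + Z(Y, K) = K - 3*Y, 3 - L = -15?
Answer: -3604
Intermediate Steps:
L = 18 (L = 3 - 1*(-15) = 3 + 15 = 18)
Z(Y, K) = -3 + K - 3*Y (Z(Y, K) = -3 + (K - 3*Y) = -3 + K - 3*Y)
g(G) = -15 + 3*G (g(G) = (G + G) + (-3 + G - 3*4) = 2*G + (-3 + G - 12) = 2*G + (-15 + G) = -15 + 3*G)
296 + ((12 + 8)*(-5))*g(L) = 296 + ((12 + 8)*(-5))*(-15 + 3*18) = 296 + (20*(-5))*(-15 + 54) = 296 - 100*39 = 296 - 3900 = -3604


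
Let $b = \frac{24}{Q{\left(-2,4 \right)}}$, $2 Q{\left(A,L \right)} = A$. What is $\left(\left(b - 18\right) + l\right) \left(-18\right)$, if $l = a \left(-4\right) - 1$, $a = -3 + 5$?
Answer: $918$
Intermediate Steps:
$a = 2$
$Q{\left(A,L \right)} = \frac{A}{2}$
$l = -9$ ($l = 2 \left(-4\right) - 1 = -8 - 1 = -9$)
$b = -24$ ($b = \frac{24}{\frac{1}{2} \left(-2\right)} = \frac{24}{-1} = 24 \left(-1\right) = -24$)
$\left(\left(b - 18\right) + l\right) \left(-18\right) = \left(\left(-24 - 18\right) - 9\right) \left(-18\right) = \left(-42 - 9\right) \left(-18\right) = \left(-51\right) \left(-18\right) = 918$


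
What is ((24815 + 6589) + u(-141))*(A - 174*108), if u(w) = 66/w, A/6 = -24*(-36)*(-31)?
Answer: -264929993136/47 ≈ -5.6368e+9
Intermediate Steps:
A = -160704 (A = 6*(-24*(-36)*(-31)) = 6*(864*(-31)) = 6*(-26784) = -160704)
((24815 + 6589) + u(-141))*(A - 174*108) = ((24815 + 6589) + 66/(-141))*(-160704 - 174*108) = (31404 + 66*(-1/141))*(-160704 - 18792) = (31404 - 22/47)*(-179496) = (1475966/47)*(-179496) = -264929993136/47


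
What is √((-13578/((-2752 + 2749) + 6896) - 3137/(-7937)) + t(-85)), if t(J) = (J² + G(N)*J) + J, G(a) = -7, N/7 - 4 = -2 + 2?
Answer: √23147346821778239990/54709741 ≈ 87.940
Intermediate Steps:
N = 28 (N = 28 + 7*(-2 + 2) = 28 + 7*0 = 28 + 0 = 28)
t(J) = J² - 6*J (t(J) = (J² - 7*J) + J = J² - 6*J)
√((-13578/((-2752 + 2749) + 6896) - 3137/(-7937)) + t(-85)) = √((-13578/((-2752 + 2749) + 6896) - 3137/(-7937)) - 85*(-6 - 85)) = √((-13578/(-3 + 6896) - 3137*(-1/7937)) - 85*(-91)) = √((-13578/6893 + 3137/7937) + 7735) = √(-86145245/54709741 + 7735) = √(423093701390/54709741) = √23147346821778239990/54709741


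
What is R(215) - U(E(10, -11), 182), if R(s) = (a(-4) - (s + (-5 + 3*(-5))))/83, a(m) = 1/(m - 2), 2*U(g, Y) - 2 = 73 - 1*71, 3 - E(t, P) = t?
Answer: -2167/498 ≈ -4.3514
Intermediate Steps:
E(t, P) = 3 - t
U(g, Y) = 2 (U(g, Y) = 1 + (73 - 1*71)/2 = 1 + (73 - 71)/2 = 1 + (1/2)*2 = 1 + 1 = 2)
a(m) = 1/(-2 + m)
R(s) = 119/498 - s/83 (R(s) = (1/(-2 - 4) - (s + (-5 + 3*(-5))))/83 = (1/(-6) - (s + (-5 - 15)))*(1/83) = (-1/6 - (s - 20))*(1/83) = (-1/6 - (-20 + s))*(1/83) = (-1/6 + (20 - s))*(1/83) = (119/6 - s)*(1/83) = 119/498 - s/83)
R(215) - U(E(10, -11), 182) = (119/498 - 1/83*215) - 1*2 = (119/498 - 215/83) - 2 = -1171/498 - 2 = -2167/498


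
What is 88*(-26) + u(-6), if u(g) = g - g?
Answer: -2288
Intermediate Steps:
u(g) = 0
88*(-26) + u(-6) = 88*(-26) + 0 = -2288 + 0 = -2288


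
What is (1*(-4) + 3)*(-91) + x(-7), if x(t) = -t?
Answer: 98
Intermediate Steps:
(1*(-4) + 3)*(-91) + x(-7) = (1*(-4) + 3)*(-91) - 1*(-7) = (-4 + 3)*(-91) + 7 = -1*(-91) + 7 = 91 + 7 = 98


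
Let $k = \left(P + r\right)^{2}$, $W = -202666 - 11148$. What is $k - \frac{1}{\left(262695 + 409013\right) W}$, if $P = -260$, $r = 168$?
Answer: $\frac{1215604540976769}{143620574312} \approx 8464.0$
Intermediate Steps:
$W = -213814$
$k = 8464$ ($k = \left(-260 + 168\right)^{2} = \left(-92\right)^{2} = 8464$)
$k - \frac{1}{\left(262695 + 409013\right) W} = 8464 - \frac{1}{\left(262695 + 409013\right) \left(-213814\right)} = 8464 - \frac{1}{671708} \left(- \frac{1}{213814}\right) = 8464 - - \frac{1}{143620574312} = 8464 + \frac{1}{143620574312} = \frac{1215604540976769}{143620574312}$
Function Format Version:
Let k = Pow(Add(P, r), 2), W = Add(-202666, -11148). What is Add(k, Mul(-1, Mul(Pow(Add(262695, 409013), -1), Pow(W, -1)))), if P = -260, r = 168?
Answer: Rational(1215604540976769, 143620574312) ≈ 8464.0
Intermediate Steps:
W = -213814
k = 8464 (k = Pow(Add(-260, 168), 2) = Pow(-92, 2) = 8464)
Add(k, Mul(-1, Mul(Pow(Add(262695, 409013), -1), Pow(W, -1)))) = Add(8464, Mul(-1, Mul(Pow(Add(262695, 409013), -1), Pow(-213814, -1)))) = Add(8464, Mul(-1, Mul(Pow(671708, -1), Rational(-1, 213814)))) = Add(8464, Mul(-1, Mul(Rational(1, 671708), Rational(-1, 213814)))) = Add(8464, Mul(-1, Rational(-1, 143620574312))) = Add(8464, Rational(1, 143620574312)) = Rational(1215604540976769, 143620574312)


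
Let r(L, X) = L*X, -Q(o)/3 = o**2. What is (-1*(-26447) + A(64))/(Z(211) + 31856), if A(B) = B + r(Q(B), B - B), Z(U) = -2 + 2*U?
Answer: 26511/32276 ≈ 0.82138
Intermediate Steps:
Q(o) = -3*o**2
A(B) = B (A(B) = B + (-3*B**2)*(B - B) = B - 3*B**2*0 = B + 0 = B)
(-1*(-26447) + A(64))/(Z(211) + 31856) = (-1*(-26447) + 64)/((-2 + 2*211) + 31856) = (26447 + 64)/((-2 + 422) + 31856) = 26511/(420 + 31856) = 26511/32276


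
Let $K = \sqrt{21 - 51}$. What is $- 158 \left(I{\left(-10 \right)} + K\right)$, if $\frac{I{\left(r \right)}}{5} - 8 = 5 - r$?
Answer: $-18170 - 158 i \sqrt{30} \approx -18170.0 - 865.4 i$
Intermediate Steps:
$I{\left(r \right)} = 65 - 5 r$ ($I{\left(r \right)} = 40 + 5 \left(5 - r\right) = 40 - \left(-25 + 5 r\right) = 65 - 5 r$)
$K = i \sqrt{30}$ ($K = \sqrt{-30} = i \sqrt{30} \approx 5.4772 i$)
$- 158 \left(I{\left(-10 \right)} + K\right) = - 158 \left(\left(65 - -50\right) + i \sqrt{30}\right) = - 158 \left(\left(65 + 50\right) + i \sqrt{30}\right) = - 158 \left(115 + i \sqrt{30}\right) = -18170 - 158 i \sqrt{30}$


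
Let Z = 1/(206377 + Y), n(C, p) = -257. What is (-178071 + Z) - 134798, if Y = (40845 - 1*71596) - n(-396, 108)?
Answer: -55028338326/175883 ≈ -3.1287e+5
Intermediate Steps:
Y = -30494 (Y = (40845 - 1*71596) - 1*(-257) = (40845 - 71596) + 257 = -30751 + 257 = -30494)
Z = 1/175883 (Z = 1/(206377 - 30494) = 1/175883 ≈ 5.6856e-6)
(-178071 + Z) - 134798 = (-178071 + 1/175883) - 134798 = -31319661692/175883 - 134798 = -55028338326/175883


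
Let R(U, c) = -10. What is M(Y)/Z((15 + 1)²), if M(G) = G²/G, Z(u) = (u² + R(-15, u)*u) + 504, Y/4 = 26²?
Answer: 338/7935 ≈ 0.042596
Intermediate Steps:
Y = 2704 (Y = 4*26² = 4*676 = 2704)
Z(u) = 504 + u² - 10*u (Z(u) = (u² - 10*u) + 504 = 504 + u² - 10*u)
M(G) = G
M(Y)/Z((15 + 1)²) = 2704/(504 + ((15 + 1)²)² - 10*(15 + 1)²) = 2704/(504 + (16²)² - 10*16²) = 2704/(504 + 256² - 10*256) = 2704/(504 + 65536 - 2560) = 2704/63480 = 2704*(1/63480) = 338/7935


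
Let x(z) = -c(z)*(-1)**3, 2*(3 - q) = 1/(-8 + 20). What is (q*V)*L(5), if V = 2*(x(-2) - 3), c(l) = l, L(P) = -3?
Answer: 355/4 ≈ 88.750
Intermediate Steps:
q = 71/24 (q = 3 - 1/(2*(-8 + 20)) = 3 - 1/2/12 = 3 - 1/2*1/12 = 3 - 1/24 = 71/24 ≈ 2.9583)
x(z) = z (x(z) = -z*(-1)**3 = -z*(-1) = z)
V = -10 (V = 2*(-2 - 3) = 2*(-5) = -10)
(q*V)*L(5) = ((71/24)*(-10))*(-3) = -355/12*(-3) = 355/4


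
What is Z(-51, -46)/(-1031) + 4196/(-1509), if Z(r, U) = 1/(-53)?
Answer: -229280519/82456287 ≈ -2.7806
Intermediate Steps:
Z(r, U) = -1/53
Z(-51, -46)/(-1031) + 4196/(-1509) = -1/53/(-1031) + 4196/(-1509) = -1/53*(-1/1031) + 4196*(-1/1509) = 1/54643 - 4196/1509 = -229280519/82456287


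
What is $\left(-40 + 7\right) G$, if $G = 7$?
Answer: $-231$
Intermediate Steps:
$\left(-40 + 7\right) G = \left(-40 + 7\right) 7 = \left(-33\right) 7 = -231$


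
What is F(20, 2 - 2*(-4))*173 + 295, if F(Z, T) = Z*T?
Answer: 34895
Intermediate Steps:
F(Z, T) = T*Z
F(20, 2 - 2*(-4))*173 + 295 = ((2 - 2*(-4))*20)*173 + 295 = ((2 + 8)*20)*173 + 295 = (10*20)*173 + 295 = 200*173 + 295 = 34600 + 295 = 34895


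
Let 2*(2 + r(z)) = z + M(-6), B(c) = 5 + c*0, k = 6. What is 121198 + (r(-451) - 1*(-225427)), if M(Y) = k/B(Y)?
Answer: 3463981/10 ≈ 3.4640e+5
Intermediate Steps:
B(c) = 5 (B(c) = 5 + 0 = 5)
M(Y) = 6/5
r(z) = -7/5 + z/2 (r(z) = -2 + (z + 6/5)/2 = -2 + (6/5 + z)/2 = -2 + (⅗ + z/2) = -7/5 + z/2)
121198 + (r(-451) - 1*(-225427)) = 121198 + ((-7/5 + (½)*(-451)) - 1*(-225427)) = 121198 + ((-7/5 - 451/2) + 225427) = 121198 + (-2269/10 + 225427) = 121198 + 2252001/10 = 3463981/10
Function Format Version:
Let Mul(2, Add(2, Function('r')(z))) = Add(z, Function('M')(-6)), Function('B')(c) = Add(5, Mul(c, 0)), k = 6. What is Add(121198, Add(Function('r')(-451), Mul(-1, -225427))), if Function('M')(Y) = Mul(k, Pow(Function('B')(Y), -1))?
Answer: Rational(3463981, 10) ≈ 3.4640e+5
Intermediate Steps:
Function('B')(c) = 5 (Function('B')(c) = Add(5, 0) = 5)
Function('M')(Y) = Rational(6, 5) (Function('M')(Y) = Mul(6, Pow(5, -1)) = Mul(6, Rational(1, 5)) = Rational(6, 5))
Function('r')(z) = Add(Rational(-7, 5), Mul(Rational(1, 2), z)) (Function('r')(z) = Add(-2, Mul(Rational(1, 2), Add(z, Rational(6, 5)))) = Add(-2, Mul(Rational(1, 2), Add(Rational(6, 5), z))) = Add(-2, Add(Rational(3, 5), Mul(Rational(1, 2), z))) = Add(Rational(-7, 5), Mul(Rational(1, 2), z)))
Add(121198, Add(Function('r')(-451), Mul(-1, -225427))) = Add(121198, Add(Add(Rational(-7, 5), Mul(Rational(1, 2), -451)), Mul(-1, -225427))) = Add(121198, Add(Add(Rational(-7, 5), Rational(-451, 2)), 225427)) = Add(121198, Add(Rational(-2269, 10), 225427)) = Add(121198, Rational(2252001, 10)) = Rational(3463981, 10)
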